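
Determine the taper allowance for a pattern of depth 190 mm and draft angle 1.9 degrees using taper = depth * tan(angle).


Formula: taper = depth * tan(draft_angle)
tan(1.9 deg) = 0.0331734
taper = 190 mm * 0.0331734 = 6.3029 mm

Final answer: 6.3029 mm


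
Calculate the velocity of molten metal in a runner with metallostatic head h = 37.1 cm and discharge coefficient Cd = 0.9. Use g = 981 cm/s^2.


Formula: v = Cd * sqrt(2 * g * h)  (Torricelli with discharge coefficient)
2*g*h = 2 * 981 * 37.1 = 72790.2 cm^2/s^2
sqrt(72790.2) = 269.79659 cm/s
v = 0.9 * 269.79659 = 242.8169 cm/s

Answer: 242.8169 cm/s


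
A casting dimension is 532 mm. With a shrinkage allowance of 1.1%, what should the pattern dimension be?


Formula: L_pattern = L_casting * (1 + shrinkage_rate/100)
Shrinkage factor = 1 + 1.1/100 = 1.011
L_pattern = 532 mm * 1.011 = 537.8520 mm

Answer: 537.8520 mm


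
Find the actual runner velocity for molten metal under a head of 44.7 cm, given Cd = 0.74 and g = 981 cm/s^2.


Formula: v = Cd * sqrt(2 * g * h)  (Torricelli with discharge coefficient)
2*g*h = 2 * 981 * 44.7 = 87701.4 cm^2/s^2
sqrt(87701.4) = 296.14422 cm/s
v = 0.74 * 296.14422 = 219.1467 cm/s


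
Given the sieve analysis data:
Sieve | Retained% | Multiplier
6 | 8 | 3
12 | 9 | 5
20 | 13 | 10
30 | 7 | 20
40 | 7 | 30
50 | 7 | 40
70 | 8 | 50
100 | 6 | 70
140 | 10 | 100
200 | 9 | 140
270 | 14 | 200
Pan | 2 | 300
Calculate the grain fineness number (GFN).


Formula: GFN = sum(pct * multiplier) / sum(pct)
sum(pct * multiplier) = 7309
sum(pct) = 100
GFN = 7309 / 100 = 73.09

73.09


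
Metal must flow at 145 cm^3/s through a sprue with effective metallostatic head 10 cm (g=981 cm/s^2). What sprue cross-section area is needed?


Formula: v = sqrt(2*g*h), A = Q/v
Velocity: v = sqrt(2 * 981 * 10) = sqrt(19620) = 140.0714 cm/s
Sprue area: A = Q / v = 145 / 140.0714 = 1.0352 cm^2

1.0352 cm^2


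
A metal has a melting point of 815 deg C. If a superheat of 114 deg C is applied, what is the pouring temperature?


Formula: T_pour = T_melt + Superheat
T_pour = 815 + 114 = 929 deg C

Final answer: 929 deg C


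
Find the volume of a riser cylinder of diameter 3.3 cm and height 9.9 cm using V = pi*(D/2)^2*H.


Formula: V = pi * (D/2)^2 * H  (cylinder volume)
Radius = D/2 = 3.3/2 = 1.65 cm
V = pi * 1.65^2 * 9.9 = 84.6746 cm^3

Final answer: 84.6746 cm^3


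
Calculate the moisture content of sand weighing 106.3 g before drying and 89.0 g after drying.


Formula: MC = (W_wet - W_dry) / W_wet * 100
Water mass = 106.3 - 89.0 = 17.3 g
MC = 17.3 / 106.3 * 100 = 16.2747%


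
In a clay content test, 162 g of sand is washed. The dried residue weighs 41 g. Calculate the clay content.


Formula: Clay% = (W_total - W_washed) / W_total * 100
Clay mass = 162 - 41 = 121 g
Clay% = 121 / 162 * 100 = 74.6914%


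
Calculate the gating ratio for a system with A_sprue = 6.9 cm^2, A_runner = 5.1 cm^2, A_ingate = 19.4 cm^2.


Sprue:Runner:Ingate = 1 : 5.1/6.9 : 19.4/6.9 = 1:0.74:2.81


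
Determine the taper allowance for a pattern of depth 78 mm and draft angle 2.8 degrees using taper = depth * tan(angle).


Formula: taper = depth * tan(draft_angle)
tan(2.8 deg) = 0.0489082
taper = 78 mm * 0.0489082 = 3.8148 mm

Final answer: 3.8148 mm


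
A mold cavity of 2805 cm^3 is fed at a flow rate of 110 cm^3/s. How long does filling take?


Formula: t_fill = V_mold / Q_flow
t = 2805 cm^3 / 110 cm^3/s = 25.5000 s

25.5000 s


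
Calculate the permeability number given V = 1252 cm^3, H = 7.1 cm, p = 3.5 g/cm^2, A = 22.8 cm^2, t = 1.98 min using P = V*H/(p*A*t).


Formula: Permeability Number P = (V * H) / (p * A * t)
Numerator: V * H = 1252 * 7.1 = 8889.2
Denominator: p * A * t = 3.5 * 22.8 * 1.98 = 158.004
P = 8889.2 / 158.004 = 56.2593

Answer: 56.2593


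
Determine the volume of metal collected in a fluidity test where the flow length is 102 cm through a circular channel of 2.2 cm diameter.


Formula: V = pi * (d/2)^2 * L  (cylinder volume)
Radius = 2.2/2 = 1.1 cm
V = pi * 1.1^2 * 102 = 387.7354 cm^3

Final answer: 387.7354 cm^3


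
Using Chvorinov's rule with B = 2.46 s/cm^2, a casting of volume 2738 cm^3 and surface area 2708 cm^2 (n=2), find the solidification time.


Formula: t_s = B * (V/A)^n  (Chvorinov's rule, n=2)
Modulus M = V/A = 2738/2708 = 1.011078 cm
M^2 = 1.011078^2 = 1.022279 cm^2
t_s = 2.46 * 1.022279 = 2.5148 s

Final answer: 2.5148 s


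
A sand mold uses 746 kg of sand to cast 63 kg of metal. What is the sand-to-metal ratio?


Formula: Sand-to-Metal Ratio = W_sand / W_metal
Ratio = 746 kg / 63 kg = 11.8413

11.8413


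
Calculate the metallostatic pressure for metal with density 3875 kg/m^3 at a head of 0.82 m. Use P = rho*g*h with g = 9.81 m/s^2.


Formula: P = rho * g * h
rho * g = 3875 * 9.81 = 38013.75 N/m^3
P = 38013.75 * 0.82 = 31171.2750 Pa


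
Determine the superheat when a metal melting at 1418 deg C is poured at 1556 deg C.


Formula: Superheat = T_pour - T_melt
Superheat = 1556 - 1418 = 138 deg C

Answer: 138 deg C


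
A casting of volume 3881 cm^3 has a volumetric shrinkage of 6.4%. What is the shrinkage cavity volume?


Formula: V_shrink = V_casting * shrinkage_pct / 100
V_shrink = 3881 cm^3 * 6.4 / 100 = 248.3840 cm^3


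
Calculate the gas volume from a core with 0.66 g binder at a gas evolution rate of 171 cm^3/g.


Formula: V_gas = W_binder * gas_evolution_rate
V = 0.66 g * 171 cm^3/g = 112.8600 cm^3

Answer: 112.8600 cm^3


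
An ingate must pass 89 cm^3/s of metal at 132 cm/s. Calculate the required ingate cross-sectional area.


Formula: A_ingate = Q / v  (continuity equation)
A = 89 cm^3/s / 132 cm/s = 0.6742 cm^2

Answer: 0.6742 cm^2


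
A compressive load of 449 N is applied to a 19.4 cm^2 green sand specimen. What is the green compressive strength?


Formula: Compressive Strength = Force / Area
Strength = 449 N / 19.4 cm^2 = 23.1443 N/cm^2

23.1443 N/cm^2


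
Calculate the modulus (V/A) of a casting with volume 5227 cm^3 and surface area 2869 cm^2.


Formula: Casting Modulus M = V / A
M = 5227 cm^3 / 2869 cm^2 = 1.8219 cm

1.8219 cm


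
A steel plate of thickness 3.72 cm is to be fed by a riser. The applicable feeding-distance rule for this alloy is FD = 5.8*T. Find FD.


Formula: FD = 5.8 * T  (riser feeding-distance rule)
FD = 5.8 * 3.72 cm = 21.5760 cm

21.5760 cm


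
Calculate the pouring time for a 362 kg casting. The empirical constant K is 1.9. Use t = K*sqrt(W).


Formula: t = K * sqrt(W)
sqrt(W) = sqrt(362) = 19.02630
t = 1.9 * 19.02630 = 36.1500 s

Final answer: 36.1500 s


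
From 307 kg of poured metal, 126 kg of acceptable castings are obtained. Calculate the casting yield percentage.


Formula: Casting Yield = (W_good / W_total) * 100
Yield = (126 kg / 307 kg) * 100 = 41.0423%

Final answer: 41.0423%


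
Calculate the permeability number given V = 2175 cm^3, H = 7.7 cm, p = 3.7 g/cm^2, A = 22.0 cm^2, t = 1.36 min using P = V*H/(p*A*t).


Formula: Permeability Number P = (V * H) / (p * A * t)
Numerator: V * H = 2175 * 7.7 = 16747.5
Denominator: p * A * t = 3.7 * 22.0 * 1.36 = 110.704
P = 16747.5 / 110.704 = 151.2818

151.2818


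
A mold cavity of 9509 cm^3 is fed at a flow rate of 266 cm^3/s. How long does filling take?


Formula: t_fill = V_mold / Q_flow
t = 9509 cm^3 / 266 cm^3/s = 35.7481 s

Answer: 35.7481 s


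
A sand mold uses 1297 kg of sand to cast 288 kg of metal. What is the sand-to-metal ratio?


Formula: Sand-to-Metal Ratio = W_sand / W_metal
Ratio = 1297 kg / 288 kg = 4.5035

4.5035


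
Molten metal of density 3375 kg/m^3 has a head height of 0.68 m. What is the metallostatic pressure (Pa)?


Formula: P = rho * g * h
rho * g = 3375 * 9.81 = 33108.75 N/m^3
P = 33108.75 * 0.68 = 22513.9500 Pa

Final answer: 22513.9500 Pa


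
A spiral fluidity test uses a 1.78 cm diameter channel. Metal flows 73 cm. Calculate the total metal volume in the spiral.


Formula: V = pi * (d/2)^2 * L  (cylinder volume)
Radius = 1.78/2 = 0.89 cm
V = pi * 0.89^2 * 73 = 181.6573 cm^3

Answer: 181.6573 cm^3


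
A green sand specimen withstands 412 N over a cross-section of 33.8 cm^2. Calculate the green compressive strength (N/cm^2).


Formula: Compressive Strength = Force / Area
Strength = 412 N / 33.8 cm^2 = 12.1893 N/cm^2

Final answer: 12.1893 N/cm^2


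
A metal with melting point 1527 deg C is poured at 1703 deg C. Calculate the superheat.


Formula: Superheat = T_pour - T_melt
Superheat = 1703 - 1527 = 176 deg C

Answer: 176 deg C


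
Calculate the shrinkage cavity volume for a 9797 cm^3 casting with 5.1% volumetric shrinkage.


Formula: V_shrink = V_casting * shrinkage_pct / 100
V_shrink = 9797 cm^3 * 5.1 / 100 = 499.6470 cm^3

Answer: 499.6470 cm^3


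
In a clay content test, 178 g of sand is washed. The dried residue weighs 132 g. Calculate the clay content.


Formula: Clay% = (W_total - W_washed) / W_total * 100
Clay mass = 178 - 132 = 46 g
Clay% = 46 / 178 * 100 = 25.8427%

25.8427%


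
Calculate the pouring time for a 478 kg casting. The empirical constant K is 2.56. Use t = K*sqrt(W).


Formula: t = K * sqrt(W)
sqrt(W) = sqrt(478) = 21.86321
t = 2.56 * 21.86321 = 55.9698 s

Answer: 55.9698 s


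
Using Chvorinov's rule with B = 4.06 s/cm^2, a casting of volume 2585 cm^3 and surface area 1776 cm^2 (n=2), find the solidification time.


Formula: t_s = B * (V/A)^n  (Chvorinov's rule, n=2)
Modulus M = V/A = 2585/1776 = 1.455518 cm
M^2 = 1.455518^2 = 2.118533 cm^2
t_s = 4.06 * 2.118533 = 8.6012 s

Final answer: 8.6012 s


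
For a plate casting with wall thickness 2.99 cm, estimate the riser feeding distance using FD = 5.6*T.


Formula: FD = 5.6 * T  (riser feeding-distance rule)
FD = 5.6 * 2.99 cm = 16.7440 cm

16.7440 cm


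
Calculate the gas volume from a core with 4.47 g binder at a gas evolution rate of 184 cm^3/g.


Formula: V_gas = W_binder * gas_evolution_rate
V = 4.47 g * 184 cm^3/g = 822.4800 cm^3


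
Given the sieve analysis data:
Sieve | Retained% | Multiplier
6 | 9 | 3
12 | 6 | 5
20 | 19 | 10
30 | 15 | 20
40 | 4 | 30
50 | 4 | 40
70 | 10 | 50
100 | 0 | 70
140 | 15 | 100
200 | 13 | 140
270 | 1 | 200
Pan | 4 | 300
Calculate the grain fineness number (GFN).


Formula: GFN = sum(pct * multiplier) / sum(pct)
sum(pct * multiplier) = 6047
sum(pct) = 100
GFN = 6047 / 100 = 60.47

Answer: 60.47


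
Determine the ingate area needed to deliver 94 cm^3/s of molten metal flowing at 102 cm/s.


Formula: A_ingate = Q / v  (continuity equation)
A = 94 cm^3/s / 102 cm/s = 0.9216 cm^2

Final answer: 0.9216 cm^2


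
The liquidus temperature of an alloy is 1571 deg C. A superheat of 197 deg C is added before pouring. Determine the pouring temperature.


Formula: T_pour = T_melt + Superheat
T_pour = 1571 + 197 = 1768 deg C

1768 deg C


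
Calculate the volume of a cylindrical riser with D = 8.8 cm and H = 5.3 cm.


Formula: V = pi * (D/2)^2 * H  (cylinder volume)
Radius = D/2 = 8.8/2 = 4.4 cm
V = pi * 4.4^2 * 5.3 = 322.3525 cm^3

322.3525 cm^3


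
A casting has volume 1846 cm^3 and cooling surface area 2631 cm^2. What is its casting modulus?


Formula: Casting Modulus M = V / A
M = 1846 cm^3 / 2631 cm^2 = 0.7016 cm

Final answer: 0.7016 cm


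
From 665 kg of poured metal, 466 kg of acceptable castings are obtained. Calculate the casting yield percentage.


Formula: Casting Yield = (W_good / W_total) * 100
Yield = (466 kg / 665 kg) * 100 = 70.0752%


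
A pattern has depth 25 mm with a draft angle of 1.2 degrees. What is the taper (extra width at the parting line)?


Formula: taper = depth * tan(draft_angle)
tan(1.2 deg) = 0.0209470
taper = 25 mm * 0.0209470 = 0.5237 mm

Answer: 0.5237 mm


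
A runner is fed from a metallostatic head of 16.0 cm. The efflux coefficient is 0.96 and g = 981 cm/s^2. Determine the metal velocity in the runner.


Formula: v = Cd * sqrt(2 * g * h)  (Torricelli with discharge coefficient)
2*g*h = 2 * 981 * 16.0 = 31392.0 cm^2/s^2
sqrt(31392.0) = 177.17788 cm/s
v = 0.96 * 177.17788 = 170.0908 cm/s


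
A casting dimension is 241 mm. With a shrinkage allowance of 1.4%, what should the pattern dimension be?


Formula: L_pattern = L_casting * (1 + shrinkage_rate/100)
Shrinkage factor = 1 + 1.4/100 = 1.014
L_pattern = 241 mm * 1.014 = 244.3740 mm

244.3740 mm


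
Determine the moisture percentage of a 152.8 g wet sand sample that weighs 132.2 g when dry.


Formula: MC = (W_wet - W_dry) / W_wet * 100
Water mass = 152.8 - 132.2 = 20.6 g
MC = 20.6 / 152.8 * 100 = 13.4817%

Final answer: 13.4817%


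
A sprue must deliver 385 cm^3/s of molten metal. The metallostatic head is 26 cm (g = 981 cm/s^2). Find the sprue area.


Formula: v = sqrt(2*g*h), A = Q/v
Velocity: v = sqrt(2 * 981 * 26) = sqrt(51012) = 225.8584 cm/s
Sprue area: A = Q / v = 385 / 225.8584 = 1.7046 cm^2


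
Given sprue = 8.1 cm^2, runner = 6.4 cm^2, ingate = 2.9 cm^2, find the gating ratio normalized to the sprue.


Sprue:Runner:Ingate = 1 : 6.4/8.1 : 2.9/8.1 = 1:0.79:0.36


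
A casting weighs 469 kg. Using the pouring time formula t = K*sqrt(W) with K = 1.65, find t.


Formula: t = K * sqrt(W)
sqrt(W) = sqrt(469) = 21.65641
t = 1.65 * 21.65641 = 35.7331 s

Final answer: 35.7331 s


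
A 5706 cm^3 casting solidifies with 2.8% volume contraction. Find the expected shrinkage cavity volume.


Formula: V_shrink = V_casting * shrinkage_pct / 100
V_shrink = 5706 cm^3 * 2.8 / 100 = 159.7680 cm^3

Final answer: 159.7680 cm^3


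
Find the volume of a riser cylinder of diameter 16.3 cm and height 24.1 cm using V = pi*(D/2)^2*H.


Formula: V = pi * (D/2)^2 * H  (cylinder volume)
Radius = D/2 = 16.3/2 = 8.15 cm
V = pi * 8.15^2 * 24.1 = 5029.0058 cm^3

Final answer: 5029.0058 cm^3


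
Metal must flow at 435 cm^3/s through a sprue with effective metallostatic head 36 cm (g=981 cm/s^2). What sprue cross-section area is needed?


Formula: v = sqrt(2*g*h), A = Q/v
Velocity: v = sqrt(2 * 981 * 36) = sqrt(70632) = 265.7668 cm/s
Sprue area: A = Q / v = 435 / 265.7668 = 1.6368 cm^2

1.6368 cm^2


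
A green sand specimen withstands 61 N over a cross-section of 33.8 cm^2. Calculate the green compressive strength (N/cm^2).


Formula: Compressive Strength = Force / Area
Strength = 61 N / 33.8 cm^2 = 1.8047 N/cm^2

1.8047 N/cm^2


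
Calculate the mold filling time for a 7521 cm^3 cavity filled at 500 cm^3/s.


Formula: t_fill = V_mold / Q_flow
t = 7521 cm^3 / 500 cm^3/s = 15.0420 s

15.0420 s


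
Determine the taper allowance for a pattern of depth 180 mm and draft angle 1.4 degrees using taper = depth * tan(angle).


Formula: taper = depth * tan(draft_angle)
tan(1.4 deg) = 0.0244395
taper = 180 mm * 0.0244395 = 4.3991 mm


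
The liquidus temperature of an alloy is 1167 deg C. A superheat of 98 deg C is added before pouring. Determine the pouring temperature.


Formula: T_pour = T_melt + Superheat
T_pour = 1167 + 98 = 1265 deg C

Answer: 1265 deg C


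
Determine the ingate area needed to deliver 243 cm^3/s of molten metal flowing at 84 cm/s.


Formula: A_ingate = Q / v  (continuity equation)
A = 243 cm^3/s / 84 cm/s = 2.8929 cm^2

2.8929 cm^2


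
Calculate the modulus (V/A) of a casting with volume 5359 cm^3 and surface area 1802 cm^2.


Formula: Casting Modulus M = V / A
M = 5359 cm^3 / 1802 cm^2 = 2.9739 cm

2.9739 cm


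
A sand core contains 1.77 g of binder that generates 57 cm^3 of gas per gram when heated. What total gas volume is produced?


Formula: V_gas = W_binder * gas_evolution_rate
V = 1.77 g * 57 cm^3/g = 100.8900 cm^3

Final answer: 100.8900 cm^3


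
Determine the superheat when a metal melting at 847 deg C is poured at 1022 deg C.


Formula: Superheat = T_pour - T_melt
Superheat = 1022 - 847 = 175 deg C


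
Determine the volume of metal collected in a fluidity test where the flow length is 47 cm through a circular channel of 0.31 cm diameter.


Formula: V = pi * (d/2)^2 * L  (cylinder volume)
Radius = 0.31/2 = 0.155 cm
V = pi * 0.155^2 * 47 = 3.5474 cm^3


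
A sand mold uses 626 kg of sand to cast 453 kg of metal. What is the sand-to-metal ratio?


Formula: Sand-to-Metal Ratio = W_sand / W_metal
Ratio = 626 kg / 453 kg = 1.3819


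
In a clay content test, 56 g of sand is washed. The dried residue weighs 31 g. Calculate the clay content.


Formula: Clay% = (W_total - W_washed) / W_total * 100
Clay mass = 56 - 31 = 25 g
Clay% = 25 / 56 * 100 = 44.6429%

Answer: 44.6429%


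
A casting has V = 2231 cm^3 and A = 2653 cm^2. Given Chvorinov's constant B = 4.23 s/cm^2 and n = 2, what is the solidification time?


Formula: t_s = B * (V/A)^n  (Chvorinov's rule, n=2)
Modulus M = V/A = 2231/2653 = 0.840935 cm
M^2 = 0.840935^2 = 0.707172 cm^2
t_s = 4.23 * 0.707172 = 2.9913 s

2.9913 s


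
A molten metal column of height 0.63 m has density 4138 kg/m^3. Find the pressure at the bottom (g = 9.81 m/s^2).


Formula: P = rho * g * h
rho * g = 4138 * 9.81 = 40593.78 N/m^3
P = 40593.78 * 0.63 = 25574.0814 Pa


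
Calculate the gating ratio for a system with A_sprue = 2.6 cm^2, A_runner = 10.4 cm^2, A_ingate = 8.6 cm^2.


Sprue:Runner:Ingate = 1 : 10.4/2.6 : 8.6/2.6 = 1:4.00:3.31

1:4.00:3.31


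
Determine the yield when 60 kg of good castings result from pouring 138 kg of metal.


Formula: Casting Yield = (W_good / W_total) * 100
Yield = (60 kg / 138 kg) * 100 = 43.4783%

43.4783%


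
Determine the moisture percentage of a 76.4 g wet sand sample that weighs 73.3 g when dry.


Formula: MC = (W_wet - W_dry) / W_wet * 100
Water mass = 76.4 - 73.3 = 3.1 g
MC = 3.1 / 76.4 * 100 = 4.0576%

Answer: 4.0576%


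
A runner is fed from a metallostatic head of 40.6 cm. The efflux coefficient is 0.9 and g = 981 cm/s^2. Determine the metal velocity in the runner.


Formula: v = Cd * sqrt(2 * g * h)  (Torricelli with discharge coefficient)
2*g*h = 2 * 981 * 40.6 = 79657.2 cm^2/s^2
sqrt(79657.2) = 282.23607 cm/s
v = 0.9 * 282.23607 = 254.0125 cm/s


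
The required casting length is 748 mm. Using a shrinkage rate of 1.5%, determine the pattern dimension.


Formula: L_pattern = L_casting * (1 + shrinkage_rate/100)
Shrinkage factor = 1 + 1.5/100 = 1.015
L_pattern = 748 mm * 1.015 = 759.2200 mm

759.2200 mm


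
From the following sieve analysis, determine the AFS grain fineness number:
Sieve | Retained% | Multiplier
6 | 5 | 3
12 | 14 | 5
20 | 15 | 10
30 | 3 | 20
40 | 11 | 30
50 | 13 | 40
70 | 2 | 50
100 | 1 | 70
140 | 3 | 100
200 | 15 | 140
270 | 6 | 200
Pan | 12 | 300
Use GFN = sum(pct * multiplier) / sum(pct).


Formula: GFN = sum(pct * multiplier) / sum(pct)
sum(pct * multiplier) = 8515
sum(pct) = 100
GFN = 8515 / 100 = 85.15

85.15


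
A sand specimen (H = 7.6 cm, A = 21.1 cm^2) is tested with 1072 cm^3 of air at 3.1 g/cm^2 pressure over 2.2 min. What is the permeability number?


Formula: Permeability Number P = (V * H) / (p * A * t)
Numerator: V * H = 1072 * 7.6 = 8147.2
Denominator: p * A * t = 3.1 * 21.1 * 2.2 = 143.902
P = 8147.2 / 143.902 = 56.6163

56.6163


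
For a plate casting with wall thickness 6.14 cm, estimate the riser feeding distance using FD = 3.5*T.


Formula: FD = 3.5 * T  (riser feeding-distance rule)
FD = 3.5 * 6.14 cm = 21.4900 cm

Answer: 21.4900 cm


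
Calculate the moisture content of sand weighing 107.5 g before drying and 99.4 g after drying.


Formula: MC = (W_wet - W_dry) / W_wet * 100
Water mass = 107.5 - 99.4 = 8.1 g
MC = 8.1 / 107.5 * 100 = 7.5349%

Answer: 7.5349%


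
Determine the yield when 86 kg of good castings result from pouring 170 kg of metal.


Formula: Casting Yield = (W_good / W_total) * 100
Yield = (86 kg / 170 kg) * 100 = 50.5882%


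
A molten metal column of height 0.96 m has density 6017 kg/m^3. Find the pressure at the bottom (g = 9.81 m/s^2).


Formula: P = rho * g * h
rho * g = 6017 * 9.81 = 59026.77 N/m^3
P = 59026.77 * 0.96 = 56665.6992 Pa

Answer: 56665.6992 Pa


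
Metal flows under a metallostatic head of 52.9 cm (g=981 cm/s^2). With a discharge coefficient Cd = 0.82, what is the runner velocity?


Formula: v = Cd * sqrt(2 * g * h)  (Torricelli with discharge coefficient)
2*g*h = 2 * 981 * 52.9 = 103789.8 cm^2/s^2
sqrt(103789.8) = 322.16424 cm/s
v = 0.82 * 322.16424 = 264.1747 cm/s


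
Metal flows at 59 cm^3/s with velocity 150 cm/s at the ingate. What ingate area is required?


Formula: A_ingate = Q / v  (continuity equation)
A = 59 cm^3/s / 150 cm/s = 0.3933 cm^2

0.3933 cm^2


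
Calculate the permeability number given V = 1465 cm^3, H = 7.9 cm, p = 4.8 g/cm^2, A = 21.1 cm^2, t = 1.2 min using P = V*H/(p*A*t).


Formula: Permeability Number P = (V * H) / (p * A * t)
Numerator: V * H = 1465 * 7.9 = 11573.5
Denominator: p * A * t = 4.8 * 21.1 * 1.2 = 121.536
P = 11573.5 / 121.536 = 95.2269

Answer: 95.2269


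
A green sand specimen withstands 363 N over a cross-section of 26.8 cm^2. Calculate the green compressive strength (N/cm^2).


Formula: Compressive Strength = Force / Area
Strength = 363 N / 26.8 cm^2 = 13.5448 N/cm^2

Answer: 13.5448 N/cm^2


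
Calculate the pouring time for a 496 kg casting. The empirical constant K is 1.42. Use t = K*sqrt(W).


Formula: t = K * sqrt(W)
sqrt(W) = sqrt(496) = 22.27106
t = 1.42 * 22.27106 = 31.6249 s

Final answer: 31.6249 s


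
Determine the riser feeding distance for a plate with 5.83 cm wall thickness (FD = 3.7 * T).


Formula: FD = 3.7 * T  (riser feeding-distance rule)
FD = 3.7 * 5.83 cm = 21.5710 cm

21.5710 cm


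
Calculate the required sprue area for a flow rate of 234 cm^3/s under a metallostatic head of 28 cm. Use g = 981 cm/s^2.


Formula: v = sqrt(2*g*h), A = Q/v
Velocity: v = sqrt(2 * 981 * 28) = sqrt(54936) = 234.3843 cm/s
Sprue area: A = Q / v = 234 / 234.3843 = 0.9984 cm^2

Answer: 0.9984 cm^2


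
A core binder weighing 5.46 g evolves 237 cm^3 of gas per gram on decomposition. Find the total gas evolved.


Formula: V_gas = W_binder * gas_evolution_rate
V = 5.46 g * 237 cm^3/g = 1294.0200 cm^3

Final answer: 1294.0200 cm^3


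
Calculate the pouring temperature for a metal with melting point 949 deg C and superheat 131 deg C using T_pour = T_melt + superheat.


Formula: T_pour = T_melt + Superheat
T_pour = 949 + 131 = 1080 deg C


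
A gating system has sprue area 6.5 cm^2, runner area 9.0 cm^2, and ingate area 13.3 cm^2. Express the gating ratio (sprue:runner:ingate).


Sprue:Runner:Ingate = 1 : 9.0/6.5 : 13.3/6.5 = 1:1.38:2.05

1:1.38:2.05


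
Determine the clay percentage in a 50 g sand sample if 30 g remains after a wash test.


Formula: Clay% = (W_total - W_washed) / W_total * 100
Clay mass = 50 - 30 = 20 g
Clay% = 20 / 50 * 100 = 40.0000%

40.0000%


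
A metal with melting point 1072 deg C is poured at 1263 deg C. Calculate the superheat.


Formula: Superheat = T_pour - T_melt
Superheat = 1263 - 1072 = 191 deg C

Final answer: 191 deg C


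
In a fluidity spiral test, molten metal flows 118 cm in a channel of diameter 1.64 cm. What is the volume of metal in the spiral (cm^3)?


Formula: V = pi * (d/2)^2 * L  (cylinder volume)
Radius = 1.64/2 = 0.82 cm
V = pi * 0.82^2 * 118 = 249.2640 cm^3

Answer: 249.2640 cm^3


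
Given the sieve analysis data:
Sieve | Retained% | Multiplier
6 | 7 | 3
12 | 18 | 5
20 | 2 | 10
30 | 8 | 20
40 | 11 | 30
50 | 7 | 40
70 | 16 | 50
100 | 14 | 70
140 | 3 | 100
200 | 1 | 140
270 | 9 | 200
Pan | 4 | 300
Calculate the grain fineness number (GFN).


Formula: GFN = sum(pct * multiplier) / sum(pct)
sum(pct * multiplier) = 6121
sum(pct) = 100
GFN = 6121 / 100 = 61.21


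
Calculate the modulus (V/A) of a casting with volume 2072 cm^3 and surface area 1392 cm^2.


Formula: Casting Modulus M = V / A
M = 2072 cm^3 / 1392 cm^2 = 1.4885 cm

Final answer: 1.4885 cm


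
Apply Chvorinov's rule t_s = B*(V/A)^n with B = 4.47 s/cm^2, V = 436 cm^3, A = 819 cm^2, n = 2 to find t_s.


Formula: t_s = B * (V/A)^n  (Chvorinov's rule, n=2)
Modulus M = V/A = 436/819 = 0.532357 cm
M^2 = 0.532357^2 = 0.283404 cm^2
t_s = 4.47 * 0.283404 = 1.2668 s

Answer: 1.2668 s


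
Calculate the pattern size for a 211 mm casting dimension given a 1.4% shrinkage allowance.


Formula: L_pattern = L_casting * (1 + shrinkage_rate/100)
Shrinkage factor = 1 + 1.4/100 = 1.014
L_pattern = 211 mm * 1.014 = 213.9540 mm

213.9540 mm


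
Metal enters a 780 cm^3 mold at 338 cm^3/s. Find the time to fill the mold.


Formula: t_fill = V_mold / Q_flow
t = 780 cm^3 / 338 cm^3/s = 2.3077 s


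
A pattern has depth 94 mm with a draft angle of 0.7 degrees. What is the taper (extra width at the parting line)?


Formula: taper = depth * tan(draft_angle)
tan(0.7 deg) = 0.0122179
taper = 94 mm * 0.0122179 = 1.1485 mm

Answer: 1.1485 mm


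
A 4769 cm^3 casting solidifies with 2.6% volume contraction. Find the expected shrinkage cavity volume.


Formula: V_shrink = V_casting * shrinkage_pct / 100
V_shrink = 4769 cm^3 * 2.6 / 100 = 123.9940 cm^3

123.9940 cm^3


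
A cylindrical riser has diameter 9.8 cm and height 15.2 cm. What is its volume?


Formula: V = pi * (D/2)^2 * H  (cylinder volume)
Radius = D/2 = 9.8/2 = 4.9 cm
V = pi * 4.9^2 * 15.2 = 1146.5305 cm^3

Answer: 1146.5305 cm^3


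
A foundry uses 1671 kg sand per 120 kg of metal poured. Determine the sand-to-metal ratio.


Formula: Sand-to-Metal Ratio = W_sand / W_metal
Ratio = 1671 kg / 120 kg = 13.9250

Answer: 13.9250


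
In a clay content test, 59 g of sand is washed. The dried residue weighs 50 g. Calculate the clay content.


Formula: Clay% = (W_total - W_washed) / W_total * 100
Clay mass = 59 - 50 = 9 g
Clay% = 9 / 59 * 100 = 15.2542%

Answer: 15.2542%


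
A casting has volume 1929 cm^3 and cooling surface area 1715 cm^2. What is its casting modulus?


Formula: Casting Modulus M = V / A
M = 1929 cm^3 / 1715 cm^2 = 1.1248 cm


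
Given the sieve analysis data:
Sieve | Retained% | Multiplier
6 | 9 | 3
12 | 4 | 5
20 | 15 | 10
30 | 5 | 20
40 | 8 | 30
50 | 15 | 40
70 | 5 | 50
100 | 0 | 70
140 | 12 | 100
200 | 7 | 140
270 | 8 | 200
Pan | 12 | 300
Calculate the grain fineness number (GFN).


Formula: GFN = sum(pct * multiplier) / sum(pct)
sum(pct * multiplier) = 8767
sum(pct) = 100
GFN = 8767 / 100 = 87.67


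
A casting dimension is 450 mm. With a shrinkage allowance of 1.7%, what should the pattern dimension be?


Formula: L_pattern = L_casting * (1 + shrinkage_rate/100)
Shrinkage factor = 1 + 1.7/100 = 1.017
L_pattern = 450 mm * 1.017 = 457.6500 mm

Final answer: 457.6500 mm


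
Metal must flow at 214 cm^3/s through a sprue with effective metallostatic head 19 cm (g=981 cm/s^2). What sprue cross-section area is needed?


Formula: v = sqrt(2*g*h), A = Q/v
Velocity: v = sqrt(2 * 981 * 19) = sqrt(37278) = 193.0751 cm/s
Sprue area: A = Q / v = 214 / 193.0751 = 1.1084 cm^2

1.1084 cm^2


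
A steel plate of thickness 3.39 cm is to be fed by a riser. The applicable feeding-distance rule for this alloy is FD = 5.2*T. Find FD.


Formula: FD = 5.2 * T  (riser feeding-distance rule)
FD = 5.2 * 3.39 cm = 17.6280 cm

17.6280 cm


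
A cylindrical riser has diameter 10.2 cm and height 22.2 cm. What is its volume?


Formula: V = pi * (D/2)^2 * H  (cylinder volume)
Radius = D/2 = 10.2/2 = 5.1 cm
V = pi * 5.1^2 * 22.2 = 1814.0247 cm^3


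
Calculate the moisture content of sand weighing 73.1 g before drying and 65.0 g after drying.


Formula: MC = (W_wet - W_dry) / W_wet * 100
Water mass = 73.1 - 65.0 = 8.1 g
MC = 8.1 / 73.1 * 100 = 11.0807%

11.0807%


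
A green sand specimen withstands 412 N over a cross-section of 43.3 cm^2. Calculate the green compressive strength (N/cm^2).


Formula: Compressive Strength = Force / Area
Strength = 412 N / 43.3 cm^2 = 9.5150 N/cm^2

Final answer: 9.5150 N/cm^2


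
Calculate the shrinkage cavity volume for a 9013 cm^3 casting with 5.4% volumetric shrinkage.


Formula: V_shrink = V_casting * shrinkage_pct / 100
V_shrink = 9013 cm^3 * 5.4 / 100 = 486.7020 cm^3


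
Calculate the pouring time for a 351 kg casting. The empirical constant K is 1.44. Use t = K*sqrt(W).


Formula: t = K * sqrt(W)
sqrt(W) = sqrt(351) = 18.73499
t = 1.44 * 18.73499 = 26.9784 s

26.9784 s


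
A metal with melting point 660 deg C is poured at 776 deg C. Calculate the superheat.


Formula: Superheat = T_pour - T_melt
Superheat = 776 - 660 = 116 deg C

116 deg C


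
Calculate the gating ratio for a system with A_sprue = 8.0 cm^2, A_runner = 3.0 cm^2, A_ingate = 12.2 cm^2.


Sprue:Runner:Ingate = 1 : 3.0/8.0 : 12.2/8.0 = 1:0.38:1.53

1:0.38:1.53


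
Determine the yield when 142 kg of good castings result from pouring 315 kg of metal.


Formula: Casting Yield = (W_good / W_total) * 100
Yield = (142 kg / 315 kg) * 100 = 45.0794%

45.0794%


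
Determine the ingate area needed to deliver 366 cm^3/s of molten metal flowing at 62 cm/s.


Formula: A_ingate = Q / v  (continuity equation)
A = 366 cm^3/s / 62 cm/s = 5.9032 cm^2


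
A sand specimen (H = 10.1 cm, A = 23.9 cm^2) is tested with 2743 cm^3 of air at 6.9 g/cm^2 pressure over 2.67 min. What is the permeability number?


Formula: Permeability Number P = (V * H) / (p * A * t)
Numerator: V * H = 2743 * 10.1 = 27704.3
Denominator: p * A * t = 6.9 * 23.9 * 2.67 = 440.3097
P = 27704.3 / 440.3097 = 62.9200

Final answer: 62.9200


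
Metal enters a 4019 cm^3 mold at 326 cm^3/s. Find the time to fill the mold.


Formula: t_fill = V_mold / Q_flow
t = 4019 cm^3 / 326 cm^3/s = 12.3282 s

Answer: 12.3282 s


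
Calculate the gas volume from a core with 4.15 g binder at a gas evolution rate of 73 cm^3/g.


Formula: V_gas = W_binder * gas_evolution_rate
V = 4.15 g * 73 cm^3/g = 302.9500 cm^3

Final answer: 302.9500 cm^3


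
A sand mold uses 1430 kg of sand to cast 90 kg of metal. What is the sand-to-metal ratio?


Formula: Sand-to-Metal Ratio = W_sand / W_metal
Ratio = 1430 kg / 90 kg = 15.8889

Final answer: 15.8889


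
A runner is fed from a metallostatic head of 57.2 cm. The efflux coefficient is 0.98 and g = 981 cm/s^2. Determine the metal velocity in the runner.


Formula: v = Cd * sqrt(2 * g * h)  (Torricelli with discharge coefficient)
2*g*h = 2 * 981 * 57.2 = 112226.4 cm^2/s^2
sqrt(112226.4) = 335.00209 cm/s
v = 0.98 * 335.00209 = 328.3020 cm/s

328.3020 cm/s


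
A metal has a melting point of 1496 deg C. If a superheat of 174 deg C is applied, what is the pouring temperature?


Formula: T_pour = T_melt + Superheat
T_pour = 1496 + 174 = 1670 deg C

Answer: 1670 deg C


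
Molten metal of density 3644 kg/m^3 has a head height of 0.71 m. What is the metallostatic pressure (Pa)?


Formula: P = rho * g * h
rho * g = 3644 * 9.81 = 35747.64 N/m^3
P = 35747.64 * 0.71 = 25380.8244 Pa

Final answer: 25380.8244 Pa


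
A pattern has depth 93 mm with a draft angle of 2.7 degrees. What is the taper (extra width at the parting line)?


Formula: taper = depth * tan(draft_angle)
tan(2.7 deg) = 0.0471588
taper = 93 mm * 0.0471588 = 4.3858 mm

Final answer: 4.3858 mm


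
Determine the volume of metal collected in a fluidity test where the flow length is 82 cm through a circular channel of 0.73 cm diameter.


Formula: V = pi * (d/2)^2 * L  (cylinder volume)
Radius = 0.73/2 = 0.365 cm
V = pi * 0.365^2 * 82 = 34.3202 cm^3

Final answer: 34.3202 cm^3


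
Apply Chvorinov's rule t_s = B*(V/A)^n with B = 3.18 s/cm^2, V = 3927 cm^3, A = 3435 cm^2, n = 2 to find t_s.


Formula: t_s = B * (V/A)^n  (Chvorinov's rule, n=2)
Modulus M = V/A = 3927/3435 = 1.143231 cm
M^2 = 1.143231^2 = 1.306977 cm^2
t_s = 3.18 * 1.306977 = 4.1562 s

Final answer: 4.1562 s


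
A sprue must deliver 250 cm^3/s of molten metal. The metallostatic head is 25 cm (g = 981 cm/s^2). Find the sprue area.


Formula: v = sqrt(2*g*h), A = Q/v
Velocity: v = sqrt(2 * 981 * 25) = sqrt(49050) = 221.4723 cm/s
Sprue area: A = Q / v = 250 / 221.4723 = 1.1288 cm^2

Final answer: 1.1288 cm^2


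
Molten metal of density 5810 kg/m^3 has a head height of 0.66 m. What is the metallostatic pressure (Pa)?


Formula: P = rho * g * h
rho * g = 5810 * 9.81 = 56996.1 N/m^3
P = 56996.1 * 0.66 = 37617.4260 Pa


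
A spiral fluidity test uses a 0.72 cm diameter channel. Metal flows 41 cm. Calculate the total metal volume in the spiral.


Formula: V = pi * (d/2)^2 * L  (cylinder volume)
Radius = 0.72/2 = 0.36 cm
V = pi * 0.36^2 * 41 = 16.6932 cm^3


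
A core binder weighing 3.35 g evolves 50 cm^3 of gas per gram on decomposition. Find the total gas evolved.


Formula: V_gas = W_binder * gas_evolution_rate
V = 3.35 g * 50 cm^3/g = 167.5000 cm^3


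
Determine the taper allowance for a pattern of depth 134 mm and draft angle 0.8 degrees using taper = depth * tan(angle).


Formula: taper = depth * tan(draft_angle)
tan(0.8 deg) = 0.0139635
taper = 134 mm * 0.0139635 = 1.8711 mm


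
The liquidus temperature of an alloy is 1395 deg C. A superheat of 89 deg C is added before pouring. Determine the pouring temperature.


Formula: T_pour = T_melt + Superheat
T_pour = 1395 + 89 = 1484 deg C

Final answer: 1484 deg C


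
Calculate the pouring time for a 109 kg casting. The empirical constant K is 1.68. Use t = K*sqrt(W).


Formula: t = K * sqrt(W)
sqrt(W) = sqrt(109) = 10.44031
t = 1.68 * 10.44031 = 17.5397 s

Final answer: 17.5397 s


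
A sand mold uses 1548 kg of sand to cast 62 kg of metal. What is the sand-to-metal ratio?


Formula: Sand-to-Metal Ratio = W_sand / W_metal
Ratio = 1548 kg / 62 kg = 24.9677

24.9677


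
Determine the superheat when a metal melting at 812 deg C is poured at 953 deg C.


Formula: Superheat = T_pour - T_melt
Superheat = 953 - 812 = 141 deg C


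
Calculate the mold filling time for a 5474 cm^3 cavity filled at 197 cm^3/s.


Formula: t_fill = V_mold / Q_flow
t = 5474 cm^3 / 197 cm^3/s = 27.7868 s

27.7868 s


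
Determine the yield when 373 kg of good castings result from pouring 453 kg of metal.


Formula: Casting Yield = (W_good / W_total) * 100
Yield = (373 kg / 453 kg) * 100 = 82.3400%

82.3400%


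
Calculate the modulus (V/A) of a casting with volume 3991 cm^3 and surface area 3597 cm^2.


Formula: Casting Modulus M = V / A
M = 3991 cm^3 / 3597 cm^2 = 1.1095 cm


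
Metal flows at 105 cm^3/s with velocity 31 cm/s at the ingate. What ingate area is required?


Formula: A_ingate = Q / v  (continuity equation)
A = 105 cm^3/s / 31 cm/s = 3.3871 cm^2

3.3871 cm^2


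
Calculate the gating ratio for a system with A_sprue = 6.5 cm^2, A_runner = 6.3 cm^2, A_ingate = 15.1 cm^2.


Sprue:Runner:Ingate = 1 : 6.3/6.5 : 15.1/6.5 = 1:0.97:2.32

Final answer: 1:0.97:2.32


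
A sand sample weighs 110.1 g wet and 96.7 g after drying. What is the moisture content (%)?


Formula: MC = (W_wet - W_dry) / W_wet * 100
Water mass = 110.1 - 96.7 = 13.4 g
MC = 13.4 / 110.1 * 100 = 12.1708%

Answer: 12.1708%


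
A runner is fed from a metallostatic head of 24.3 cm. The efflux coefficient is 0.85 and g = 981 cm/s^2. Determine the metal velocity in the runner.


Formula: v = Cd * sqrt(2 * g * h)  (Torricelli with discharge coefficient)
2*g*h = 2 * 981 * 24.3 = 47676.6 cm^2/s^2
sqrt(47676.6) = 218.34972 cm/s
v = 0.85 * 218.34972 = 185.5973 cm/s

Final answer: 185.5973 cm/s


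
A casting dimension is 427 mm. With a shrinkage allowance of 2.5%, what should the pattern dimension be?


Formula: L_pattern = L_casting * (1 + shrinkage_rate/100)
Shrinkage factor = 1 + 2.5/100 = 1.025
L_pattern = 427 mm * 1.025 = 437.6750 mm


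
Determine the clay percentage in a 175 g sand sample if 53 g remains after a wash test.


Formula: Clay% = (W_total - W_washed) / W_total * 100
Clay mass = 175 - 53 = 122 g
Clay% = 122 / 175 * 100 = 69.7143%


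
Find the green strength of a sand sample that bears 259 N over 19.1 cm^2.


Formula: Compressive Strength = Force / Area
Strength = 259 N / 19.1 cm^2 = 13.5602 N/cm^2

13.5602 N/cm^2


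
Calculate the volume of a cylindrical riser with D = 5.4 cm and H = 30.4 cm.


Formula: V = pi * (D/2)^2 * H  (cylinder volume)
Radius = D/2 = 5.4/2 = 2.7 cm
V = pi * 2.7^2 * 30.4 = 696.2272 cm^3


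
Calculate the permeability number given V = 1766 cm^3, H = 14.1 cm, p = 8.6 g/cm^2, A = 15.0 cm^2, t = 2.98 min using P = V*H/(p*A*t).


Formula: Permeability Number P = (V * H) / (p * A * t)
Numerator: V * H = 1766 * 14.1 = 24900.6
Denominator: p * A * t = 8.6 * 15.0 * 2.98 = 384.42
P = 24900.6 / 384.42 = 64.7745

64.7745


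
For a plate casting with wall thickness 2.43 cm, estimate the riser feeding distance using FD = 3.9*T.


Formula: FD = 3.9 * T  (riser feeding-distance rule)
FD = 3.9 * 2.43 cm = 9.4770 cm

9.4770 cm


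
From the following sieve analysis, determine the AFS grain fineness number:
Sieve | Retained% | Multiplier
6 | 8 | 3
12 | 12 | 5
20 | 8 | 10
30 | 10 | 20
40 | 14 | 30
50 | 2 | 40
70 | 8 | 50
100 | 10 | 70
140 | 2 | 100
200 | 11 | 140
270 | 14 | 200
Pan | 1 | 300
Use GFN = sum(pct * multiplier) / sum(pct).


Formula: GFN = sum(pct * multiplier) / sum(pct)
sum(pct * multiplier) = 6804
sum(pct) = 100
GFN = 6804 / 100 = 68.04


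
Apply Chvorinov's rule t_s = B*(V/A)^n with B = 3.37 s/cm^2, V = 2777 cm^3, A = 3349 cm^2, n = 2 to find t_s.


Formula: t_s = B * (V/A)^n  (Chvorinov's rule, n=2)
Modulus M = V/A = 2777/3349 = 0.829203 cm
M^2 = 0.829203^2 = 0.687578 cm^2
t_s = 3.37 * 0.687578 = 2.3171 s

Final answer: 2.3171 s


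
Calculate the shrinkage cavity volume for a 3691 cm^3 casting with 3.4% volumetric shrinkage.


Formula: V_shrink = V_casting * shrinkage_pct / 100
V_shrink = 3691 cm^3 * 3.4 / 100 = 125.4940 cm^3

125.4940 cm^3


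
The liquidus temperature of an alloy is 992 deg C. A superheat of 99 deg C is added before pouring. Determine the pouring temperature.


Formula: T_pour = T_melt + Superheat
T_pour = 992 + 99 = 1091 deg C

1091 deg C


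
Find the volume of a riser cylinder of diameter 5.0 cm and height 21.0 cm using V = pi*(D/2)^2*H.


Formula: V = pi * (D/2)^2 * H  (cylinder volume)
Radius = D/2 = 5.0/2 = 2.5 cm
V = pi * 2.5^2 * 21.0 = 412.3340 cm^3

Final answer: 412.3340 cm^3


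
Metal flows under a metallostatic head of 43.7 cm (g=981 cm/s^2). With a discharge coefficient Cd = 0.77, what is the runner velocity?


Formula: v = Cd * sqrt(2 * g * h)  (Torricelli with discharge coefficient)
2*g*h = 2 * 981 * 43.7 = 85739.4 cm^2/s^2
sqrt(85739.4) = 292.81291 cm/s
v = 0.77 * 292.81291 = 225.4659 cm/s

Answer: 225.4659 cm/s


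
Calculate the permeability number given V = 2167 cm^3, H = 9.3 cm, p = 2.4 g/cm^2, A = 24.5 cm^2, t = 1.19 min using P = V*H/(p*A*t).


Formula: Permeability Number P = (V * H) / (p * A * t)
Numerator: V * H = 2167 * 9.3 = 20153.1
Denominator: p * A * t = 2.4 * 24.5 * 1.19 = 69.972
P = 20153.1 / 69.972 = 288.0166


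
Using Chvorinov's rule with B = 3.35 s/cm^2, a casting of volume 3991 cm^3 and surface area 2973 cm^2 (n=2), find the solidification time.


Formula: t_s = B * (V/A)^n  (Chvorinov's rule, n=2)
Modulus M = V/A = 3991/2973 = 1.342415 cm
M^2 = 1.342415^2 = 1.802078 cm^2
t_s = 3.35 * 1.802078 = 6.0370 s

Answer: 6.0370 s


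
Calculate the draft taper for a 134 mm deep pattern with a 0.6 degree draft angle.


Formula: taper = depth * tan(draft_angle)
tan(0.6 deg) = 0.0104724
taper = 134 mm * 0.0104724 = 1.4033 mm

Answer: 1.4033 mm


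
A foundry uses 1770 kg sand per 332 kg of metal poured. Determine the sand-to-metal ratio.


Formula: Sand-to-Metal Ratio = W_sand / W_metal
Ratio = 1770 kg / 332 kg = 5.3313

Answer: 5.3313


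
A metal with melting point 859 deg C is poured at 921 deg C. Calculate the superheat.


Formula: Superheat = T_pour - T_melt
Superheat = 921 - 859 = 62 deg C
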